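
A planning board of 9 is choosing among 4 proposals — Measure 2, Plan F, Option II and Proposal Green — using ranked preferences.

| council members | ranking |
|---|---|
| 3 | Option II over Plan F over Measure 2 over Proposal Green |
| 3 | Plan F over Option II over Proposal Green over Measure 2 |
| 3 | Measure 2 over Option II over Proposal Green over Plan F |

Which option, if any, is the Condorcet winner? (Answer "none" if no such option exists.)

Head-to-head results (9 council members):
Measure 2 vs Plan F: 3 to 6, Plan F.
Measure 2 vs Option II: 3 for Measure 2, 6 for Option II — Option II by 6–3.
Measure 2 vs Proposal Green: Measure 2 preferred on 3+3 = 6 ballots; Measure 2 wins 6–3.
Plan F vs Option II: Plan F is ranked higher on 3 ballots, Option II on 6. Option II wins 6–3.
Plan F vs Proposal Green: 3+3 = 6 for Plan F, 3 for Proposal Green — Plan F by 6–3.
Option II vs Proposal Green: Option II is ranked higher on 3+3+3 = 9 ballots, Proposal Green on 0. Option II wins 9–0.
Option II defeats every rival head-to-head and is the Condorcet winner.

Option II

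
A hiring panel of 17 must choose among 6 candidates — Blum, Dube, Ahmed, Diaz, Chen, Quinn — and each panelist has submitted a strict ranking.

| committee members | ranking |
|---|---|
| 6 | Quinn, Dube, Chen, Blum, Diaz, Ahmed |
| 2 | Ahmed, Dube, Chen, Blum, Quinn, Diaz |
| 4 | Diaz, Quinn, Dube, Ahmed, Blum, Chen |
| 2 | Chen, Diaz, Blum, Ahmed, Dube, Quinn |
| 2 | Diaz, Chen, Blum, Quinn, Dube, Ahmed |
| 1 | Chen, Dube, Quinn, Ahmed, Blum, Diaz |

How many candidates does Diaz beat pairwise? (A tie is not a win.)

Diaz against each rival (17 committee members):
Diaz vs Blum: Diaz is ranked higher on 4+2+2 = 8 ballots, Blum on 9. Blum wins 9–8.
Diaz vs Dube: 4+2+2 = 8 for Diaz, 9 for Dube — Dube by 9–8.
Diaz–Ahmed: Diaz 14–3.
Diaz vs Chen: Chen wins 11–6.
Diaz–Quinn: Quinn 9–8.
Diaz beats Ahmed; loses to Blum, Dube, Chen, Quinn — 1 pairwise win.

1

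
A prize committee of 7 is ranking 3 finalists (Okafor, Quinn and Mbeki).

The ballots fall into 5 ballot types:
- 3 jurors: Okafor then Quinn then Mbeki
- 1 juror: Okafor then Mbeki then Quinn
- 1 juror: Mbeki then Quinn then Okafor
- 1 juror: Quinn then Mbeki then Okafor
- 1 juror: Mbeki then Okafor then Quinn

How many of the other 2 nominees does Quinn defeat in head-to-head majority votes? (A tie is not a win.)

Quinn against each rival (7 jurors):
Quinn vs Okafor: 1+1 = 2 for Quinn, 5 for Okafor — Okafor by 5–2.
Quinn vs Mbeki: 3+1 = 4 for Quinn, 3 for Mbeki — Quinn by 4–3.
Quinn beats Mbeki; loses to Okafor — 1 pairwise win.

1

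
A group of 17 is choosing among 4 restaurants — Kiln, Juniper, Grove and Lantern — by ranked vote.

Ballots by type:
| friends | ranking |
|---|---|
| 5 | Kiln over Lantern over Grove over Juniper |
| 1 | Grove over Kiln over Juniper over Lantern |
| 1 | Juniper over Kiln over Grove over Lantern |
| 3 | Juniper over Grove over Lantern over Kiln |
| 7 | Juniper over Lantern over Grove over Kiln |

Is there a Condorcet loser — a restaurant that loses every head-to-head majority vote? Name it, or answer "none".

Kiln

Pairwise majorities:
Kiln vs Juniper: Juniper wins 11–6.
Kiln vs Grove: Grove, 11–6.
Kiln vs Lantern: Kiln preferred on 5+1+1 = 7 ballots; Lantern wins 10–7.
Juniper vs Grove: Juniper, 11–6.
Juniper vs Lantern: Juniper wins 12–5.
Grove–Lantern: Lantern 12–5.
Only Kiln has no wins; Kiln is the Condorcet loser.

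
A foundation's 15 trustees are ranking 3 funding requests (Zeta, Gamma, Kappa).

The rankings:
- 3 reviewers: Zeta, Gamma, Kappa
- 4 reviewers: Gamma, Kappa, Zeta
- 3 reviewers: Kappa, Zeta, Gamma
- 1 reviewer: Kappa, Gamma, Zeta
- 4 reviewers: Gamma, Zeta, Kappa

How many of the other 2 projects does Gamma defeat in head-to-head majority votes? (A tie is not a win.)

Gamma against each rival (15 reviewers):
Gamma vs Zeta: 9 to 6, Gamma.
Gamma–Kappa: Gamma 11–4.
Gamma beats Zeta, Kappa — 2 pairwise wins.

2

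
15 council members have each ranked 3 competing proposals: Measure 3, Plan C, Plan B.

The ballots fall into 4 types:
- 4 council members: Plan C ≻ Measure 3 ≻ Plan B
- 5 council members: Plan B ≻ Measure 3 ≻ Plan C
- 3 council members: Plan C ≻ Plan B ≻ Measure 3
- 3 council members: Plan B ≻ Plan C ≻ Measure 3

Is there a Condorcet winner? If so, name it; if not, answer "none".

Plan B

Check each pair by majority over 15 ballots:
Measure 3 vs Plan C: 5 for Measure 3, 10 for Plan C — Plan C by 10–5.
Measure 3 vs Plan B: 4 for Measure 3, 11 for Plan B — Plan B by 11–4.
Plan C vs Plan B: 7 to 8, Plan B.
Plan B beats each of Measure 3, Plan C — Plan B is the Condorcet winner.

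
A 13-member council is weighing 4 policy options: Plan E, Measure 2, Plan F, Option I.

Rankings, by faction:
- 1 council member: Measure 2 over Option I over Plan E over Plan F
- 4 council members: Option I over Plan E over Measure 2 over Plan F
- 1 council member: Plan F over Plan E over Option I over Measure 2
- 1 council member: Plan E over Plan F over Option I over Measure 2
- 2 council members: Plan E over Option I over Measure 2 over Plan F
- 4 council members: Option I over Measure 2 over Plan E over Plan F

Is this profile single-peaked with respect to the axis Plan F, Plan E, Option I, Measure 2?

yes

Axis positions: Plan F=1, Plan E=2, Option I=3, Measure 2=4.
Faction 1 (peak Measure 2 at position 4): ranking walks positions 4-3-2-1, expanding outward from the peak — single-peaked.
Faction 2 (peak Option I at position 3): ranking walks positions 3-2-4-1, expanding outward from the peak — single-peaked.
Faction 3 (peak Plan F at position 1): ranking walks positions 1-2-3-4, expanding outward from the peak — single-peaked.
Faction 4 (peak Plan E at position 2): ranking walks positions 2-1-3-4, expanding outward from the peak — single-peaked.
Faction 5 (peak Plan E at position 2): ranking walks positions 2-3-4-1, expanding outward from the peak — single-peaked.
Faction 6 (peak Option I at position 3): ranking walks positions 3-4-2-1, expanding outward from the peak — single-peaked.
Every ranking is single-peaked on this axis.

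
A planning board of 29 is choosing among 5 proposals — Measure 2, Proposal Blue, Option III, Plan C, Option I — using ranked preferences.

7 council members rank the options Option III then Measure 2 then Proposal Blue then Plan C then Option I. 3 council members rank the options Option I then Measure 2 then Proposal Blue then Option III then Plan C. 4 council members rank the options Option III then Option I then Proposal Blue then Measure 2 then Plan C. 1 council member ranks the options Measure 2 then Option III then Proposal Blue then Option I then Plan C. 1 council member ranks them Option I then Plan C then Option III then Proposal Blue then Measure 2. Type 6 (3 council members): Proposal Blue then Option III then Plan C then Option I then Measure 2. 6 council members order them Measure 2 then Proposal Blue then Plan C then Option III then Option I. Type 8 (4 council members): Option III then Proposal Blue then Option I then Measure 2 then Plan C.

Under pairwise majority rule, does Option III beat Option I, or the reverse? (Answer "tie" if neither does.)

Ballots ranking Option III above Option I: 7 + 4 + 1 + 3 + 6 + 4 = 25.
Ballots ranking Option I above Option III: 29 − 25 = 4.
Option III wins the head-to-head 25–4.

Option III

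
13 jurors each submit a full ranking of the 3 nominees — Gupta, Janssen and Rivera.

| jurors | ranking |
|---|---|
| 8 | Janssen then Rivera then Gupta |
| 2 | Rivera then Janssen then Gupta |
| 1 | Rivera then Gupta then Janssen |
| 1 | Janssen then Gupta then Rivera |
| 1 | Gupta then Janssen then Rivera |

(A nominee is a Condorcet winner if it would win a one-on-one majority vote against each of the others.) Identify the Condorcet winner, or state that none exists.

Head-to-head results (13 jurors):
Gupta vs Janssen: Gupta preferred on 1+1 = 2 ballots; Janssen wins 11–2.
Gupta vs Rivera: Gupta preferred on 1+1 = 2 ballots; Rivera wins 11–2.
Janssen vs Rivera: 8+1+1 = 10 for Janssen, 3 for Rivera — Janssen by 10–3.
Only Janssen has no losses; Janssen is the Condorcet winner.

Janssen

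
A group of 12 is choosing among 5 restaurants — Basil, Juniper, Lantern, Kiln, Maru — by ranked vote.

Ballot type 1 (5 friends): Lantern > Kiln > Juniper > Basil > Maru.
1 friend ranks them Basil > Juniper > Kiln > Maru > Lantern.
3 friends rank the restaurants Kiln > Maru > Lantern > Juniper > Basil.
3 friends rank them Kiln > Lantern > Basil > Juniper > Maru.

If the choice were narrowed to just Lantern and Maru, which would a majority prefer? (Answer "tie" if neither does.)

Lantern

Ballots ranking Lantern above Maru: 5 + 3 = 8.
Ballots ranking Maru above Lantern: 12 − 8 = 4.
Lantern wins the head-to-head 8–4.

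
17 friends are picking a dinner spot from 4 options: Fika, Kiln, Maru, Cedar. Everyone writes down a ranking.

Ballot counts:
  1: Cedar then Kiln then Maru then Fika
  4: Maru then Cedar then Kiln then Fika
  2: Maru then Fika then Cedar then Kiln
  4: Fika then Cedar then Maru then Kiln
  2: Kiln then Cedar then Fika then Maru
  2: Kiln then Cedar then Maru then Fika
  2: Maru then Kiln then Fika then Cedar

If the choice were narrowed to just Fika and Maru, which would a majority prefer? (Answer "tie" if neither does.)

Maru

Ballots ranking Fika above Maru: 4 + 2 = 6.
Ballots ranking Maru above Fika: 17 − 6 = 11.
Maru wins the head-to-head 11–6.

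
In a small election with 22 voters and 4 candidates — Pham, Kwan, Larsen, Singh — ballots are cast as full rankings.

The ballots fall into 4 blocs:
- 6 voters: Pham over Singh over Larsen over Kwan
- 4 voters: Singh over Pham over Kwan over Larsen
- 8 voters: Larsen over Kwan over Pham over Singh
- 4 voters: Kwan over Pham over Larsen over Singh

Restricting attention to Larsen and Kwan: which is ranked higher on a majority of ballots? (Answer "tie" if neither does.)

Ballots ranking Larsen above Kwan: 6 + 8 = 14.
Ballots ranking Kwan above Larsen: 22 − 14 = 8.
Larsen wins the head-to-head 14–8.

Larsen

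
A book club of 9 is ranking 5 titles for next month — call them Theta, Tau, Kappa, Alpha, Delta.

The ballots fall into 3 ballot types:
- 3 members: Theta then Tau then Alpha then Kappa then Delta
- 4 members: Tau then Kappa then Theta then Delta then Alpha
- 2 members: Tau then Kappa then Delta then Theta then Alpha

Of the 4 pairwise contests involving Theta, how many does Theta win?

2

Theta against each rival (9 members):
Theta vs Tau: Tau wins 6–3.
Theta vs Kappa: Theta preferred on 3 ballots; Kappa wins 6–3.
Theta vs Alpha: Theta preferred on 3+4+2 = 9 ballots; Theta wins 9–0.
Theta vs Delta: Theta preferred on 3+4 = 7 ballots; Theta wins 7–2.
Theta beats Alpha, Delta; loses to Tau, Kappa — 2 pairwise wins.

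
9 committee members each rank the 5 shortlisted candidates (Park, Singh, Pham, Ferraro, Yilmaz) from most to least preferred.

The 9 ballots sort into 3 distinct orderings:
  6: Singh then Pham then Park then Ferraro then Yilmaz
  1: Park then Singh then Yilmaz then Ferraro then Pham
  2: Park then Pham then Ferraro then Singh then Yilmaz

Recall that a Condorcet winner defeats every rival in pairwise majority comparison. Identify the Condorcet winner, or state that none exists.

Head-to-head results (9 committee members):
Park vs Singh: 1+2 = 3 for Park, 6 for Singh — Singh by 6–3.
Park vs Pham: 1+2 = 3 for Park, 6 for Pham — Pham by 6–3.
Park vs Ferraro: 9 to 0, Park.
Park vs Yilmaz: 9 to 0, Park.
Singh vs Pham: 7 to 2, Singh.
Singh vs Ferraro: 7 to 2, Singh.
Singh vs Yilmaz: Singh is ranked higher on 6+1+2 = 9 ballots, Yilmaz on 0. Singh wins 9–0.
Pham vs Ferraro: 8 to 1, Pham.
Pham vs Yilmaz: 8 to 1, Pham.
Ferraro vs Yilmaz: Ferraro preferred on 6+2 = 8 ballots; Ferraro wins 8–1.
Singh beats each of Park, Pham, Ferraro, Yilmaz — Singh is the Condorcet winner.

Singh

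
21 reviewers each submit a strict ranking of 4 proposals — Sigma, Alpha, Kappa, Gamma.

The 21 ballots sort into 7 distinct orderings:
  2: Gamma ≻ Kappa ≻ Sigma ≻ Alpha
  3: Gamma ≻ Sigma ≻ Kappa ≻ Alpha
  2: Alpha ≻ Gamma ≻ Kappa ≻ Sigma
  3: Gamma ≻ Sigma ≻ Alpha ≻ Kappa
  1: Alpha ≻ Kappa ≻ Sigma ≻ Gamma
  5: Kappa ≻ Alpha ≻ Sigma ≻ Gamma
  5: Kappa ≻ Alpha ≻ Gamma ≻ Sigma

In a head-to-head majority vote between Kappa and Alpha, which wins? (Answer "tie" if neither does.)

Kappa

Ballots ranking Kappa above Alpha: 2 + 3 + 5 + 5 = 15.
Ballots ranking Alpha above Kappa: 21 − 15 = 6.
Kappa wins the head-to-head 15–6.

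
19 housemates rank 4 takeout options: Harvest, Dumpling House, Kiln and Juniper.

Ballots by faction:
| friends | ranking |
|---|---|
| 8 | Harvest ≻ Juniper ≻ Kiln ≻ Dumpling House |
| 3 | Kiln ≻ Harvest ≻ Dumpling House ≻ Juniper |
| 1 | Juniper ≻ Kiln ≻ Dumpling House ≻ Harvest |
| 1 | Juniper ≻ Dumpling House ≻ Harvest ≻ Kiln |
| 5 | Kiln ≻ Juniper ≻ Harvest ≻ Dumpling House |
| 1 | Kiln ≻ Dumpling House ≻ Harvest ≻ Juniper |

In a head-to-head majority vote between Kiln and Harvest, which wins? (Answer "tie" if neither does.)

Ballots ranking Kiln above Harvest: 3 + 1 + 5 + 1 = 10.
Ballots ranking Harvest above Kiln: 19 − 10 = 9.
Kiln wins the head-to-head 10–9.

Kiln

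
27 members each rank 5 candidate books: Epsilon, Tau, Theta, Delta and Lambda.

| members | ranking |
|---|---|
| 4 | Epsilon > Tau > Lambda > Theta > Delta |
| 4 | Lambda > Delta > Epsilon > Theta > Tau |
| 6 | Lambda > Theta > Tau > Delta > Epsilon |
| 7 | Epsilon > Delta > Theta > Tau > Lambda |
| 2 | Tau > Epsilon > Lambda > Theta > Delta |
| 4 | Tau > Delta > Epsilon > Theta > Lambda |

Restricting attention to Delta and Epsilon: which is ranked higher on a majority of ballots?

Ballots ranking Delta above Epsilon: 4 + 6 + 4 = 14.
Ballots ranking Epsilon above Delta: 27 − 14 = 13.
Delta wins the head-to-head 14–13.

Delta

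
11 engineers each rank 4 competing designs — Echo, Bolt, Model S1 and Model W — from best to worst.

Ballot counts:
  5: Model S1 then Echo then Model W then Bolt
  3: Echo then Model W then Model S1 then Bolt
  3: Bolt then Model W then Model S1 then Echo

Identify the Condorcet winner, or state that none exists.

none

Check each pair by majority over 11 ballots:
Echo vs Bolt: 8 to 3, Echo.
Echo vs Model S1: 3 for Echo, 8 for Model S1 — Model S1 by 8–3.
Echo vs Model W: 5+3 = 8 for Echo, 3 for Model W — Echo by 8–3.
Bolt vs Model S1: 3 for Bolt, 8 for Model S1 — Model S1 by 8–3.
Bolt vs Model W: 3 to 8, Model W.
Model S1 vs Model W: Model S1 is ranked higher on 5 ballots, Model W on 6. Model W wins 6–5.
No design is unbeaten: Echo loses to Model S1; Bolt loses to Echo; Model S1 loses to Model W; Model W loses to Echo. In particular Echo beats Model W beats Model S1 beats Echo is a majority cycle — no Condorcet winner exists.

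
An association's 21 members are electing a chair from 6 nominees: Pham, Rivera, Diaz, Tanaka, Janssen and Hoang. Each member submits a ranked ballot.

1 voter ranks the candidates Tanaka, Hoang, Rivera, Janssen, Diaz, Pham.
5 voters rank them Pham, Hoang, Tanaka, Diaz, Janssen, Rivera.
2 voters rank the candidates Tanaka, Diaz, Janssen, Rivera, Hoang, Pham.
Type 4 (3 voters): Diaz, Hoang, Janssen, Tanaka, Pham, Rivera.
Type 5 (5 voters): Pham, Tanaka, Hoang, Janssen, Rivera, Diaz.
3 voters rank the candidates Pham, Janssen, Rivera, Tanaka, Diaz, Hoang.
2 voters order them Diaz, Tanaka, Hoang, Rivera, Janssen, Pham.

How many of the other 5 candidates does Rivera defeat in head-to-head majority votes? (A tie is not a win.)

Rivera against each rival (21 voters):
Rivera vs Pham: Pham, 16–5.
Rivera vs Diaz: Diaz, 12–9.
Rivera vs Tanaka: Tanaka, 18–3.
Rivera vs Janssen: Janssen wins 18–3.
Rivera vs Hoang: Hoang, 16–5.
Rivera beats no one; loses to Pham, Diaz, Tanaka, Janssen, Hoang — 0 pairwise wins.

0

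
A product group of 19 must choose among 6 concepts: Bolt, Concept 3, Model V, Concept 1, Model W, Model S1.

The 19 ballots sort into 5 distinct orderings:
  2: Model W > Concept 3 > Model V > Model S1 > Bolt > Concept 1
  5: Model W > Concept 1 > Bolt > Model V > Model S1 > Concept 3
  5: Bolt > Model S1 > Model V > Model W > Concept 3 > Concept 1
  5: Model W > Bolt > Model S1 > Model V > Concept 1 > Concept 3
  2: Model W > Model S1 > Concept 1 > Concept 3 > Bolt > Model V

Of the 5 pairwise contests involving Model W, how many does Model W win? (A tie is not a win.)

5

Model W against each rival (19 engineers):
Model W vs Bolt: Model W preferred on 2+5+5+2 = 14 ballots; Model W wins 14–5.
Model W–Concept 3: Model W 19–0.
Model W vs Model V: Model W wins 14–5.
Model W vs Concept 1: Model W, 19–0.
Model W–Model S1: Model W 14–5.
Model W beats Bolt, Concept 3, Model V, Concept 1, Model S1 — 5 pairwise wins.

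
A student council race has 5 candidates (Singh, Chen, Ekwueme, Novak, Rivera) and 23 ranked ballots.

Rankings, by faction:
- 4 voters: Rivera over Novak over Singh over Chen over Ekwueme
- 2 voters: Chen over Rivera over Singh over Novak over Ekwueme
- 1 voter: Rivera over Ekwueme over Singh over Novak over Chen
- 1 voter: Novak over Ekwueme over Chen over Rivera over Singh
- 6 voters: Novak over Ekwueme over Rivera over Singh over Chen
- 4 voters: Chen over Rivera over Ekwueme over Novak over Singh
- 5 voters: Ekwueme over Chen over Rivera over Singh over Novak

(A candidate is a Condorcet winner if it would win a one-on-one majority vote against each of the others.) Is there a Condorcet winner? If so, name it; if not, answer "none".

none

Head-to-head results (23 voters):
Singh vs Chen: Chen, 12–11.
Singh vs Ekwueme: Ekwueme wins 17–6.
Singh–Novak: Novak 15–8.
Singh vs Rivera: Rivera wins 23–0.
Chen vs Ekwueme: Ekwueme, 13–10.
Chen vs Novak: Novak, 12–11.
Chen vs Rivera: Chen wins 12–11.
Ekwueme vs Novak: Novak, 13–10.
Ekwueme vs Rivera: Ekwueme, 12–11.
Novak–Rivera: Rivera 16–7.
Each candidate drops at least one matchup (Singh loses to Chen; Chen loses to Ekwueme; Ekwueme loses to Novak; Novak loses to Rivera; Rivera loses to Chen); the cycle Chen → Rivera → Novak → Chen rules out a Condorcet winner.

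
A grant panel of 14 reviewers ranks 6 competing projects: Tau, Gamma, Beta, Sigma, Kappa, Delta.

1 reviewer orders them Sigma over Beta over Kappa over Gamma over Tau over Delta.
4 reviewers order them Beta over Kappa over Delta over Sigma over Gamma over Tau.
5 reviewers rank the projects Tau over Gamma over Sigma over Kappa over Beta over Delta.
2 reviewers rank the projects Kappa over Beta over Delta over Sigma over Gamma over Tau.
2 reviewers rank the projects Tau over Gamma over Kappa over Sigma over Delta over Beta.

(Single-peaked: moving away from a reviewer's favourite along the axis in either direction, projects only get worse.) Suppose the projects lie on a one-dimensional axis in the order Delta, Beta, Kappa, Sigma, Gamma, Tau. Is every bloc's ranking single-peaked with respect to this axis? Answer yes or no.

Axis positions: Delta=1, Beta=2, Kappa=3, Sigma=4, Gamma=5, Tau=6.
Bloc 1: ranking walks positions 4-2-3-5-6-1; Beta is ranked above Kappa even though Kappa lies between Beta and the peak Sigma on the axis — preferences dip and rise again. Not single-peaked.
Bloc 2 (peak Beta at position 2): ranking walks positions 2-3-1-4-5-6, expanding outward from the peak — single-peaked.
Bloc 3 (peak Tau at position 6): ranking walks positions 6-5-4-3-2-1, expanding outward from the peak — single-peaked.
Bloc 4 (peak Kappa at position 3): ranking walks positions 3-2-1-4-5-6, expanding outward from the peak — single-peaked.
Bloc 5: ranking walks positions 6-5-3-4-1-2; Kappa is ranked above Sigma even though Sigma lies between Kappa and the peak Tau on the axis — preferences dip and rise again. Not single-peaked.
Bloc 1 violates single-peakedness, so the profile is not single-peaked on this axis.

no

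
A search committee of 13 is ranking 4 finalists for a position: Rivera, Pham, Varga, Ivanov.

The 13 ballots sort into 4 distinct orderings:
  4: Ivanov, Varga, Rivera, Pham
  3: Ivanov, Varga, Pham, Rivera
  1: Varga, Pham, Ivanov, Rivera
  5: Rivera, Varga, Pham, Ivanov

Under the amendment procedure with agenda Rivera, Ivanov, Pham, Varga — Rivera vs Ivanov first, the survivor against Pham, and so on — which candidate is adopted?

Round 1: Rivera vs Ivanov — 5–8, Ivanov advances.
Round 2: Ivanov vs Pham — 7–6, Ivanov advances.
Round 3: Ivanov vs Varga — 7–6, Ivanov advances.
Ivanov survives the agenda.

Ivanov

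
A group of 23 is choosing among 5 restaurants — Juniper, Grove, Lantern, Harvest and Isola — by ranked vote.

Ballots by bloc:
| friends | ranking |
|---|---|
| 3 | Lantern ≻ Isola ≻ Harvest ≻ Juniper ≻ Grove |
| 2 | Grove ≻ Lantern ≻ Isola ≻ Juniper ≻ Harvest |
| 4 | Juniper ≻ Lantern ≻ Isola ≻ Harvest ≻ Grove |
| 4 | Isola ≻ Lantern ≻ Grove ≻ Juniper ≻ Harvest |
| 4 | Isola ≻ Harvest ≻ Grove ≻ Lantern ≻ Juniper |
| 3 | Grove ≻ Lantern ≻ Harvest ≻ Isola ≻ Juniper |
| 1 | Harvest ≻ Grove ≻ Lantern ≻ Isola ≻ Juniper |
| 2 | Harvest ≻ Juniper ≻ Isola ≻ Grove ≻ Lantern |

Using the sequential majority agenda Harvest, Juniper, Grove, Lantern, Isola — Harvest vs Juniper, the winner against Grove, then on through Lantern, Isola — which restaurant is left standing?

Round 1: Harvest vs Juniper — 13–10, Harvest advances.
Round 2: Harvest vs Grove — 14–9, Harvest advances.
Round 3: Harvest vs Lantern — 7–16, Lantern advances.
Round 4: Lantern vs Isola — 13–10, Lantern advances.
Lantern survives the agenda.

Lantern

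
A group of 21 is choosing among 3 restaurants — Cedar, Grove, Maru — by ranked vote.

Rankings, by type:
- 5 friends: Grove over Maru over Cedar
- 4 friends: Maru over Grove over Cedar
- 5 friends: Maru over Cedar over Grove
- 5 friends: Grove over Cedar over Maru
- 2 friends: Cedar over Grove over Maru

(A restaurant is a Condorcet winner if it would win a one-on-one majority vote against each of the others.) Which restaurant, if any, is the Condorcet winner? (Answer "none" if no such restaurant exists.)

Grove

Head-to-head results (21 friends):
Cedar–Grove: Grove 14–7.
Cedar vs Maru: Maru, 14–7.
Grove vs Maru: Grove wins 12–9.
Only Grove has no losses; Grove is the Condorcet winner.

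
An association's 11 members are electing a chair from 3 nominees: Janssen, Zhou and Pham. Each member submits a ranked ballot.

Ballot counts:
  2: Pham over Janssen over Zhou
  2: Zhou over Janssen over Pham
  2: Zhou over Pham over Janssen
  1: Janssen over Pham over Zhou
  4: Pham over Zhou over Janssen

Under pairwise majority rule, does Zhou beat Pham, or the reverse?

Ballots ranking Zhou above Pham: 2 + 2 = 4.
Ballots ranking Pham above Zhou: 11 − 4 = 7.
Pham wins the head-to-head 7–4.

Pham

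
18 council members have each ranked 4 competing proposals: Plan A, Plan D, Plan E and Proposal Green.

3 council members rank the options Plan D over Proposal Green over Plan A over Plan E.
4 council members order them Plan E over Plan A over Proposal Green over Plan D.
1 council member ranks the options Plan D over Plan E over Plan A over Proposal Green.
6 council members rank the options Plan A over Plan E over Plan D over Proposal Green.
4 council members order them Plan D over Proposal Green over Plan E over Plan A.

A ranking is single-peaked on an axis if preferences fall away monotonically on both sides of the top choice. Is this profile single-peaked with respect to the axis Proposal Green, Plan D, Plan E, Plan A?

Axis positions: Proposal Green=1, Plan D=2, Plan E=3, Plan A=4.
Group 1: ranking walks positions 2-1-4-3; Plan A is ranked above Plan E even though Plan E lies between Plan A and the peak Plan D on the axis — preferences dip and rise again. Not single-peaked.
Group 2: ranking walks positions 3-4-1-2; Proposal Green is ranked above Plan D even though Plan D lies between Proposal Green and the peak Plan E on the axis — preferences dip and rise again. Not single-peaked.
Group 3 (peak Plan D at position 2): ranking walks positions 2-3-4-1, expanding outward from the peak — single-peaked.
Group 4 (peak Plan A at position 4): ranking walks positions 4-3-2-1, expanding outward from the peak — single-peaked.
Group 5 (peak Plan D at position 2): ranking walks positions 2-1-3-4, expanding outward from the peak — single-peaked.
Group 1 violates single-peakedness, so the profile is not single-peaked on this axis.

no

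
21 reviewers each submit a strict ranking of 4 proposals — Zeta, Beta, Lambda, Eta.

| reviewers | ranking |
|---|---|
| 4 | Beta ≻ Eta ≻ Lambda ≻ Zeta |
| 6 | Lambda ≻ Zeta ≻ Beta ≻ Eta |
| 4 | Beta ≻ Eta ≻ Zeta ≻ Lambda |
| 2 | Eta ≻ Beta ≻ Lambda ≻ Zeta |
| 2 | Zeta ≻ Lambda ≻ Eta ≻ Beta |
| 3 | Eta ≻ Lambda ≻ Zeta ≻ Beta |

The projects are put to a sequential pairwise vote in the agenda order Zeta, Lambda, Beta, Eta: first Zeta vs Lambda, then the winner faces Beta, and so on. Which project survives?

Eta

Round 1: Zeta vs Lambda — 6–15, Lambda advances.
Round 2: Lambda vs Beta — 11–10, Lambda advances.
Round 3: Lambda vs Eta — 8–13, Eta advances.
Eta survives the agenda.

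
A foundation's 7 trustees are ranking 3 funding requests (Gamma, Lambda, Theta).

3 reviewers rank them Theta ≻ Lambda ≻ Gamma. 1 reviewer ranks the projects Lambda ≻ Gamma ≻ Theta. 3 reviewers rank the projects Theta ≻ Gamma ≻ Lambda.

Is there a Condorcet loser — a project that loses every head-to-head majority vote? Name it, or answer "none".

Gamma

Pairwise majorities:
Gamma vs Lambda: 3 to 4, Lambda.
Gamma vs Theta: Theta, 6–1.
Lambda vs Theta: Theta, 6–1.
Gamma loses to every other project — it is the Condorcet loser.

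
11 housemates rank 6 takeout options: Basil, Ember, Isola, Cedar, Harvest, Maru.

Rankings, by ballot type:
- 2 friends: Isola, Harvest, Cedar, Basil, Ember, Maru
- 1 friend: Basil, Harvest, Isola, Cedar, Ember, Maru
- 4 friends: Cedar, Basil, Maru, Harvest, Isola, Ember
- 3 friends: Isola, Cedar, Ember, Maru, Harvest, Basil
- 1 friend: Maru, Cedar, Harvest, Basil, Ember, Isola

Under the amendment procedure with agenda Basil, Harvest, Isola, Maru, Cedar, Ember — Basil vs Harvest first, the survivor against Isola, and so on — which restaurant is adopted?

Round 1: Basil vs Harvest — 5–6, Harvest advances.
Round 2: Harvest vs Isola — 6–5, Harvest advances.
Round 3: Harvest vs Maru — 3–8, Maru advances.
Round 4: Maru vs Cedar — 1–10, Cedar advances.
Round 5: Cedar vs Ember — 11–0, Cedar advances.
The agenda winner is Cedar.

Cedar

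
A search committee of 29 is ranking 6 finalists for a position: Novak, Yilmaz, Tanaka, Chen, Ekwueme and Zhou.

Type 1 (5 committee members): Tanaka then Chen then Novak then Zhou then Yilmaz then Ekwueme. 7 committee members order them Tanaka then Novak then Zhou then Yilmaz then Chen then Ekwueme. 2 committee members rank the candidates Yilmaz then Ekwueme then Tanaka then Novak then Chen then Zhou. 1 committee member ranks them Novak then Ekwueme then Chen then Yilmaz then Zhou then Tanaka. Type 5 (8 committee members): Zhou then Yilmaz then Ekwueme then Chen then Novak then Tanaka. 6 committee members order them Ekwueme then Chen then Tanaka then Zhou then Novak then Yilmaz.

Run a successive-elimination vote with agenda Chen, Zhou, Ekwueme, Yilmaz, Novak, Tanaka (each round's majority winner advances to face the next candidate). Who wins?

Tanaka

Round 1: Chen vs Zhou — 14–15, Zhou advances.
Round 2: Zhou vs Ekwueme — 20–9, Zhou advances.
Round 3: Zhou vs Yilmaz — 26–3, Zhou advances.
Round 4: Zhou vs Novak — 14–15, Novak advances.
Round 5: Novak vs Tanaka — 9–20, Tanaka advances.
Tanaka survives the agenda.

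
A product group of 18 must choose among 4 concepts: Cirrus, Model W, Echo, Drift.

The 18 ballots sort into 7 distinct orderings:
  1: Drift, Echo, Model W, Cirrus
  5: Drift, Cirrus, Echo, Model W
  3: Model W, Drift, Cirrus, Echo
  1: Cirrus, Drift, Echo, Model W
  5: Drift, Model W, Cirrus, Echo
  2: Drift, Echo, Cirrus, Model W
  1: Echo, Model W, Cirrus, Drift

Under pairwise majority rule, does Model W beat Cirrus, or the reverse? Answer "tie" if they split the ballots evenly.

Model W

Ballots ranking Model W above Cirrus: 1 + 3 + 5 + 1 = 10.
Ballots ranking Cirrus above Model W: 18 − 10 = 8.
Model W wins the head-to-head 10–8.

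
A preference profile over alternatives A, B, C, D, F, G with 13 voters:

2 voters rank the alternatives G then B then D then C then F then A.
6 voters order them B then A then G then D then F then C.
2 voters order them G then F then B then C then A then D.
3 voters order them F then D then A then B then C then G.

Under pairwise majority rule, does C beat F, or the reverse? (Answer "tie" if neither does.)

Ballots ranking C above F: 2.
Ballots ranking F above C: 13 − 2 = 11.
F wins the head-to-head 11–2.

F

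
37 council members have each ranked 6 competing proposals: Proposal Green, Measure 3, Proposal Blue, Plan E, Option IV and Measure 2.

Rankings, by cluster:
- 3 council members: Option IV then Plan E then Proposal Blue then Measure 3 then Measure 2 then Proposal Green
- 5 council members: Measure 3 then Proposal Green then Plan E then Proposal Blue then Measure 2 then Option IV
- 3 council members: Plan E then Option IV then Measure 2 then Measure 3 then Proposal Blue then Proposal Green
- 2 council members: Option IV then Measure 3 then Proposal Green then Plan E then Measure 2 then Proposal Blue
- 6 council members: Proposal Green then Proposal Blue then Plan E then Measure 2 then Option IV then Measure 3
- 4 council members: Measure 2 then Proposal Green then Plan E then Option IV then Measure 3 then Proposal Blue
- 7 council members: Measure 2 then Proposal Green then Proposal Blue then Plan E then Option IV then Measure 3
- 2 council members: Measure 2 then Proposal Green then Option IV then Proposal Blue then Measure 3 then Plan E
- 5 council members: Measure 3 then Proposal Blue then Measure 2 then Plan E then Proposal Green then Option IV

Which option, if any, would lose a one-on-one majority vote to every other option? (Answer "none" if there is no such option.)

none

Head-to-head results (37 council members):
Proposal Green vs Measure 3: Proposal Green is ranked higher on 6+4+7+2 = 19 ballots, Measure 3 on 18. Proposal Green wins 19–18.
Proposal Green–Proposal Blue: Proposal Green 26–11.
Proposal Green vs Plan E: Proposal Green is ranked higher on 5+2+6+4+7+2 = 26 ballots, Plan E on 11. Proposal Green wins 26–11.
Proposal Green vs Option IV: Proposal Green, 29–8.
Proposal Green–Measure 2: Measure 2 24–13.
Measure 3 vs Proposal Blue: Measure 3 wins 19–18.
Measure 3 vs Plan E: Measure 3 is ranked higher on 5+2+2+5 = 14 ballots, Plan E on 23. Plan E wins 23–14.
Measure 3–Option IV: Option IV 27–10.
Measure 3 vs Measure 2: Measure 3 is ranked higher on 3+5+2+5 = 15 ballots, Measure 2 on 22. Measure 2 wins 22–15.
Proposal Blue vs Plan E: 6+7+2+5 = 20 for Proposal Blue, 17 for Plan E — Proposal Blue by 20–17.
Proposal Blue vs Option IV: Proposal Blue wins 23–14.
Proposal Blue vs Measure 2: Proposal Blue, 19–18.
Plan E vs Option IV: Plan E is ranked higher on 5+3+6+4+7+5 = 30 ballots, Option IV on 7. Plan E wins 30–7.
Plan E vs Measure 2: Plan E, 19–18.
Option IV–Measure 2: Measure 2 29–8.
Each option has at least one pairwise win (Proposal Green beats Measure 3; Measure 3 beats Proposal Blue; Proposal Blue beats Plan E; Plan E beats Measure 3; Option IV beats Measure 3; Measure 2 beats Proposal Green) — no Condorcet loser.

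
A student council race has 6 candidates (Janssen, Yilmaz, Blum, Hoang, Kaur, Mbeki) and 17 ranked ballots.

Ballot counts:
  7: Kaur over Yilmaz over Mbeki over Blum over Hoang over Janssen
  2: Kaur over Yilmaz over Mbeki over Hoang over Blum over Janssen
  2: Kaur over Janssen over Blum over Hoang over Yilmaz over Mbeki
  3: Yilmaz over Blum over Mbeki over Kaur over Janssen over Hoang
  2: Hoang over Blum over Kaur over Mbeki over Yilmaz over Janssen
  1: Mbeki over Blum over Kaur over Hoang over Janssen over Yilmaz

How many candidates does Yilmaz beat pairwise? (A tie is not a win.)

Yilmaz against each rival (17 voters):
Yilmaz–Janssen: Yilmaz 14–3.
Yilmaz vs Blum: Yilmaz, 12–5.
Yilmaz vs Hoang: Yilmaz preferred on 7+2+3 = 12 ballots; Yilmaz wins 12–5.
Yilmaz vs Kaur: 3 to 14, Kaur.
Yilmaz vs Mbeki: 14 to 3, Yilmaz.
Yilmaz beats Janssen, Blum, Hoang, Mbeki; loses to Kaur — 4 pairwise wins.

4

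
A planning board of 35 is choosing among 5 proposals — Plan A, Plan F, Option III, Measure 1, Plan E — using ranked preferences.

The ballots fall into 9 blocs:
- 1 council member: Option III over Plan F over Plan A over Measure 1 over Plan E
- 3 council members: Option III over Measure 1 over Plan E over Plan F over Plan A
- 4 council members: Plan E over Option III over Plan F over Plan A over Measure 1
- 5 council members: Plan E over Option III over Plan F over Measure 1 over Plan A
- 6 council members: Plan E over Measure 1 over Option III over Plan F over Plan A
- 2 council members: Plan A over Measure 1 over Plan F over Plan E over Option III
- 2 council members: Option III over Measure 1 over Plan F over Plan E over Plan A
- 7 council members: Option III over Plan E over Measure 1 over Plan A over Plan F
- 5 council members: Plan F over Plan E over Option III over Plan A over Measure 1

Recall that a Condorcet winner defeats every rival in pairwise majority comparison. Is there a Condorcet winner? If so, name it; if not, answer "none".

Plan E

Check each pair by majority over 35 ballots:
Plan A vs Plan F: Plan F wins 26–9.
Plan A–Option III: Option III 33–2.
Plan A vs Measure 1: Measure 1, 23–12.
Plan A vs Plan E: Plan E, 32–3.
Plan F vs Option III: Option III wins 28–7.
Plan F–Measure 1: Measure 1 20–15.
Plan F vs Plan E: Plan E, 25–10.
Option III vs Measure 1: Option III, 27–8.
Option III–Plan E: Plan E 22–13.
Measure 1 vs Plan E: Plan E, 27–8.
Plan E wins every pairwise contest, so Plan E is the Condorcet winner.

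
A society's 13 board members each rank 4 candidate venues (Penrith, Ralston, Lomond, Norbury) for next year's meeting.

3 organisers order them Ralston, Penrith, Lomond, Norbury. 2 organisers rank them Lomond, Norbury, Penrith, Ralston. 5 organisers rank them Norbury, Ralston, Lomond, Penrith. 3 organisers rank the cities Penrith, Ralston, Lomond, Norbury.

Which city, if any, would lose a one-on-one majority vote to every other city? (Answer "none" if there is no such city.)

Penrith

Head-to-head results (13 organisers):
Penrith vs Ralston: 5 to 8, Ralston.
Penrith vs Lomond: 6 to 7, Lomond.
Penrith vs Norbury: Penrith is ranked higher on 3+3 = 6 ballots, Norbury on 7. Norbury wins 7–6.
Ralston vs Lomond: Ralston wins 11–2.
Ralston vs Norbury: Norbury, 7–6.
Lomond vs Norbury: Lomond preferred on 3+2+3 = 8 ballots; Lomond wins 8–5.
Penrith is beaten in every head-to-head and is the Condorcet loser.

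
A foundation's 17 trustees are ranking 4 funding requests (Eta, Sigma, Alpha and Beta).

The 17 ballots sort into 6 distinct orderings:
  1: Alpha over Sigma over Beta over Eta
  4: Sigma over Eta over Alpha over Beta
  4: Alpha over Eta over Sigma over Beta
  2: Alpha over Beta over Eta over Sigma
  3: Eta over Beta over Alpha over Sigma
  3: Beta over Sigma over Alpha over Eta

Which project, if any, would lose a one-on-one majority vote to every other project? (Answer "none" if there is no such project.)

Pairwise majorities:
Eta vs Sigma: 9 to 8, Eta.
Eta vs Alpha: Alpha, 10–7.
Eta vs Beta: 4+4+3 = 11 for Eta, 6 for Beta — Eta by 11–6.
Sigma vs Alpha: 4+3 = 7 for Sigma, 10 for Alpha — Alpha by 10–7.
Sigma vs Beta: Sigma is ranked higher on 1+4+4 = 9 ballots, Beta on 8. Sigma wins 9–8.
Alpha vs Beta: Alpha wins 11–6.
Beta loses to every other project — it is the Condorcet loser.

Beta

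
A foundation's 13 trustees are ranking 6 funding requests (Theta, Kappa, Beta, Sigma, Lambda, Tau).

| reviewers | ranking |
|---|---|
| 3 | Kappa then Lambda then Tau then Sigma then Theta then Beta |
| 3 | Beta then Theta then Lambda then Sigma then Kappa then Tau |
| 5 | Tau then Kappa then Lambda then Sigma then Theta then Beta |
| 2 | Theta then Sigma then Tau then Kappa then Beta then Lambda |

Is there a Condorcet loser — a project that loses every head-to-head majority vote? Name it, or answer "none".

Pairwise majorities:
Theta vs Kappa: Theta preferred on 3+2 = 5 ballots; Kappa wins 8–5.
Theta vs Beta: 10 to 3, Theta.
Theta–Sigma: Sigma 8–5.
Theta vs Lambda: 3+2 = 5 for Theta, 8 for Lambda — Lambda by 8–5.
Theta vs Tau: 3+2 = 5 for Theta, 8 for Tau — Tau by 8–5.
Kappa vs Beta: Kappa wins 10–3.
Kappa vs Sigma: Kappa is ranked higher on 3+5 = 8 ballots, Sigma on 5. Kappa wins 8–5.
Kappa vs Lambda: 3+5+2 = 10 for Kappa, 3 for Lambda — Kappa by 10–3.
Kappa vs Tau: Kappa is ranked higher on 3+3 = 6 ballots, Tau on 7. Tau wins 7–6.
Beta vs Sigma: Sigma, 10–3.
Beta vs Lambda: 3+2 = 5 for Beta, 8 for Lambda — Lambda by 8–5.
Beta vs Tau: 3 to 10, Tau.
Sigma–Lambda: Lambda 11–2.
Sigma vs Tau: Tau, 8–5.
Lambda–Tau: Tau 7–6.
Only Beta has no wins; Beta is the Condorcet loser.

Beta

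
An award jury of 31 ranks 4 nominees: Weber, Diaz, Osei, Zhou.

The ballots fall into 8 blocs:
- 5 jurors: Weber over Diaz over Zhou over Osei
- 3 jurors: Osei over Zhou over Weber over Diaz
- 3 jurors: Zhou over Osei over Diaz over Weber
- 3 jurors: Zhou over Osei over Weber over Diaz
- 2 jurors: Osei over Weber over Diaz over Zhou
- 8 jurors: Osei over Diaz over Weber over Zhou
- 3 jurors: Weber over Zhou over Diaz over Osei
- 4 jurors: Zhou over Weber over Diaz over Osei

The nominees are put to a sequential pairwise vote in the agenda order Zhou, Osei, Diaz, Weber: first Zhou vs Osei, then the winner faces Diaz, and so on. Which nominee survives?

Round 1: Zhou vs Osei — 18–13, Zhou advances.
Round 2: Zhou vs Diaz — 16–15, Zhou advances.
Round 3: Zhou vs Weber — 13–18, Weber advances.
The agenda winner is Weber.

Weber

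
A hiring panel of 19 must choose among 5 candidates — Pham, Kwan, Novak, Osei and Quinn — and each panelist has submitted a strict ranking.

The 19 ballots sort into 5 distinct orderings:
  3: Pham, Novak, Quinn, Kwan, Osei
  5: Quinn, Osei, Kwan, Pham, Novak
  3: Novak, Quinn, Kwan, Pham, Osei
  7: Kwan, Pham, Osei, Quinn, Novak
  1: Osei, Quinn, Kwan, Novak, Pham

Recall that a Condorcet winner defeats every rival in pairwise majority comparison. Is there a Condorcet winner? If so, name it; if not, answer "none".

Pairwise majorities:
Pham–Kwan: Kwan 16–3.
Pham vs Novak: Pham, 15–4.
Pham–Osei: Pham 13–6.
Pham vs Quinn: Pham wins 10–9.
Kwan–Novak: Kwan 13–6.
Kwan vs Osei: Kwan wins 13–6.
Kwan vs Quinn: Quinn wins 12–7.
Novak vs Osei: Osei, 13–6.
Novak–Quinn: Quinn 13–6.
Osei–Quinn: Quinn 11–8.
No candidate is unbeaten: Pham loses to Kwan; Kwan loses to Quinn; Novak loses to Pham; Osei loses to Pham; Quinn loses to Pham. In particular Pham > Quinn > Kwan > Pham is a majority cycle — no Condorcet winner exists.

none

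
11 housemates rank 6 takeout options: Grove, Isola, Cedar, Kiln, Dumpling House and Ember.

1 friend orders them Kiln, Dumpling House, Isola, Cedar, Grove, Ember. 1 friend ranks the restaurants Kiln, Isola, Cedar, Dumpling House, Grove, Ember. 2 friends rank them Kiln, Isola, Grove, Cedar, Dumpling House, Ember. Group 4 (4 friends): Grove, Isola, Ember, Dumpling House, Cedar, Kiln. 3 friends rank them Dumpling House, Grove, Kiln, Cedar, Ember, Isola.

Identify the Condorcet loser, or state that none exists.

Ember

Pairwise majorities:
Grove vs Isola: Grove is ranked higher on 4+3 = 7 ballots, Isola on 4. Grove wins 7–4.
Grove–Cedar: Grove 9–2.
Grove vs Kiln: 4+3 = 7 for Grove, 4 for Kiln — Grove by 7–4.
Grove vs Dumpling House: 2+4 = 6 for Grove, 5 for Dumpling House — Grove by 6–5.
Grove vs Ember: 11 to 0, Grove.
Isola vs Cedar: Isola, 8–3.
Isola vs Kiln: 4 to 7, Kiln.
Isola vs Dumpling House: Isola, 7–4.
Isola vs Ember: Isola wins 8–3.
Cedar vs Kiln: 4 to 7, Kiln.
Cedar vs Dumpling House: Dumpling House, 8–3.
Cedar vs Ember: Cedar wins 7–4.
Kiln vs Dumpling House: 1+1+2 = 4 for Kiln, 7 for Dumpling House — Dumpling House by 7–4.
Kiln vs Ember: Kiln wins 7–4.
Dumpling House vs Ember: Dumpling House, 7–4.
Ember loses to every other restaurant — it is the Condorcet loser.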